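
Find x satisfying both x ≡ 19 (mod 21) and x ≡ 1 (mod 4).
61

Using Chinese Remainder Theorem:
M = 21 × 4 = 84
M1 = 4, M2 = 21
y1 = 4^(-1) mod 21 = 16
y2 = 21^(-1) mod 4 = 1
x = (19×4×16 + 1×21×1) mod 84 = 61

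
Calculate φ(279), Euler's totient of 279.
180

279 = 3^2 × 31
φ(n) = n × ∏(1 - 1/p) for each prime p dividing n
φ(279) = 279 × (1 - 1/3) × (1 - 1/31) = 180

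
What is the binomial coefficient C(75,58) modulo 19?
18

Using Lucas' theorem:
Write n=75 and k=58 in base 19:
n in base 19: [3, 18]
k in base 19: [3, 1]
C(75,58) mod 19 = ∏ C(n_i, k_i) mod 19
Digit binomials (mod 19): C(3,3) = 1; C(18,1) = 18
Product: 1 × 18 = 18 ≡ 18 (mod 19)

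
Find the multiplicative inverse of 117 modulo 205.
198

gcd(117, 205) = 1, so the inverse exists.
Extended Euclidean algorithm on (205, 117):
205 = 1 × 117 + 88  ⟹  88 = (1)·205 + (-1)·117
117 = 1 × 88 + 29  ⟹  29 = (-1)·205 + (2)·117
88 = 3 × 29 + 1  ⟹  1 = (4)·205 + (-7)·117
So (-7)·117 ≡ 1 (mod 205), i.e. 117^(-1) ≡ -7 ≡ 198 (mod 205).
Check: 117 × 198 = 23166 ≡ 1 (mod 205)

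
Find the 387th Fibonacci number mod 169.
96

Matrix identity: Q^n = [[F_(n+1), F_n], [F_n, F_(n-1)]] with Q = [[1,1],[1,0]].
n = 387 = 110000011₂. Square-and-multiply, entries mod 169:
Q^1 = [[1,1],[1,0]]
Q^3 = (Q^1)²·Q = [[3,2],[2,1]]
Q^6 = (Q^3)² = [[13,8],[8,5]]
Q^12 = (Q^6)² = [[64,144],[144,89]]
Q^24 = (Q^12)² = [[158,62],[62,96]]
Q^48 = (Q^24)² = [[78,31],[31,47]]
Q^96 = (Q^48)² = [[116,157],[157,128]]
Q^193 = (Q^96)²·Q = [[25,80],[80,114]]
Q^387 = (Q^193)²·Q = [[62,96],[96,135]]
F_387 mod 169 = Q^387[0][1] = 96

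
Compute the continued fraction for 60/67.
[0; 1, 8, 1, 1, 3]

Euclidean algorithm steps:
60 = 0 × 67 + 60
67 = 1 × 60 + 7
60 = 8 × 7 + 4
7 = 1 × 4 + 3
4 = 1 × 3 + 1
3 = 3 × 1 + 0
Continued fraction: [0; 1, 8, 1, 1, 3]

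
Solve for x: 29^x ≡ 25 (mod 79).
68

Baby-step giant-step with step n = ⌈√79⌉ = 9.
Baby steps 29^j mod 79 (j:value) for j=0..8: 0:1, 1:29, 2:51, 3:57, 4:73, 5:63, 6:10, 7:53, 8:36.
Giant-step multiplier: 29^(-9) ≡ 29^(78-9) = 29^69 ≡ 14 (mod 79).
Giant steps γ_i = 25·14^i mod 79: γ_0=25, γ_1=34, γ_2=2, γ_3=28, γ_4=76, γ_5=37, γ_6=44, γ_7=63 (in table at j=5).
x = i·n + j = 7·9 + 5 = 68.
Check: 29^68 ≡ 25 (mod 79).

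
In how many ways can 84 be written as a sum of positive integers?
26543660

p(n) counts ways to write n as a sum of positive integers (order ignored).
Euler's pentagonal recurrence: p(k) = p(k-1) + p(k-2) - p(k-5) - p(k-7) + p(k-12) + p(k-15) - ... (offsets j(3j∓1)/2, signs ++--, p(0)=1, p(<0)=0).
DP table for k = 0..83: p(0)=1, p(1)=1, p(2)=2, p(3)=3, p(4)=5, p(5)=7, p(6)=11, p(7)=15, p(8)=22, p(9)=30, p(10)=42, p(11)=56, p(12)=77, p(13)=101, p(14)=135, p(15)=176, p(16)=231, p(17)=297, p(18)=385, p(19)=490, p(20)=627, p(21)=792, p(22)=1002, p(23)=1255, p(24)=1575, p(25)=1958, p(26)=2436, p(27)=3010, p(28)=3718, p(29)=4565, p(30)=5604, p(31)=6842, p(32)=8349, p(33)=10143, p(34)=12310, p(35)=14883, p(36)=17977, p(37)=21637, p(38)=26015, p(39)=31185, p(40)=37338, p(41)=44583, p(42)=53174, p(43)=63261, p(44)=75175, p(45)=89134, p(46)=105558, p(47)=124754, p(48)=147273, p(49)=173525, p(50)=204226, p(51)=239943, p(52)=281589, p(53)=329931, p(54)=386155, p(55)=451276, p(56)=526823, p(57)=614154, p(58)=715220, p(59)=831820, p(60)=966467, p(61)=1121505, p(62)=1300156, p(63)=1505499, p(64)=1741630, p(65)=2012558, p(66)=2323520, p(67)=2679689, p(68)=3087735, p(69)=3554345, p(70)=4087968, p(71)=4697205, p(72)=5392783, p(73)=6185689, p(74)=7089500, p(75)=8118264, p(76)=9289091, p(77)=10619863, p(78)=12132164, p(79)=13848650, p(80)=15796476, p(81)=18004327, p(82)=20506255, p(83)=23338469.
Final step: p(84) = p(83) + p(82) - p(79) - p(77) + p(72) + p(69) - p(62) - p(58) + p(49) + p(44) - p(33) - p(27) + p(14) + p(7)
= 23338469 + 20506255 - 13848650 - 10619863 + 5392783 + 3554345 - 1300156 - 715220 + 173525 + 75175 - 10143 - 3010 + 135 + 15
= 26543660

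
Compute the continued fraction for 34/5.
[6; 1, 4]

Euclidean algorithm steps:
34 = 6 × 5 + 4
5 = 1 × 4 + 1
4 = 4 × 1 + 0
Continued fraction: [6; 1, 4]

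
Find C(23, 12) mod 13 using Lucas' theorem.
0

Using Lucas' theorem:
Write n=23 and k=12 in base 13:
n in base 13: [1, 10]
k in base 13: [0, 12]
C(23,12) mod 13 = ∏ C(n_i, k_i) mod 13
Digit binomials (mod 13): C(1,0) = 1; C(10,12) = 0 (k_i > n_i)
Product: 1 × 0 = 0 ≡ 0 (mod 13)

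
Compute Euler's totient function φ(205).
160

205 = 5 × 41
φ(n) = n × ∏(1 - 1/p) for each prime p dividing n
φ(205) = 205 × (1 - 1/5) × (1 - 1/41) = 160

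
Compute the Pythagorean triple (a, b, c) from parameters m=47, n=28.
(1425, 2632, 2993)

Euclid's formula: a = m² - n², b = 2mn, c = m² + n²
m = 47, n = 28
a = 47² - 28² = 2209 - 784 = 1425
b = 2 × 47 × 28 = 2632
c = 47² + 28² = 2209 + 784 = 2993
Verification: 1425² + 2632² = 2030625 + 6927424 = 8958049 = 2993² ✓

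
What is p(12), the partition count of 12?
77

p(n) counts ways to write n as a sum of positive integers (order ignored).
Euler's pentagonal recurrence: p(k) = p(k-1) + p(k-2) - p(k-5) - p(k-7) + p(k-12) + p(k-15) - ... (offsets j(3j∓1)/2, signs ++--, p(0)=1, p(<0)=0).
DP table for k = 0..11: p(0)=1, p(1)=1, p(2)=2, p(3)=3, p(4)=5, p(5)=7, p(6)=11, p(7)=15, p(8)=22, p(9)=30, p(10)=42, p(11)=56.
Final step: p(12) = p(11) + p(10) - p(7) - p(5) + p(0)
= 56 + 42 - 15 - 7 + 1
= 77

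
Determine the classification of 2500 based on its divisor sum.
abundant

Proper divisors of 2500: sum = 1 + 2 + 4 + 5 + 10 + 20 + 25 + 50 + 100 + 125 + 250 + 500 + 625 + 1250 = 2967
Since 2967 > 2500, 2500 is abundant.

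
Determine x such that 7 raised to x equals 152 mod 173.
4

Baby-step giant-step with step n = ⌈√173⌉ = 14.
Baby steps 7^j mod 173 (j:value) for j=0..13: 0:1, 1:7, 2:49, 3:170, 4:152, 5:26, 6:9, 7:63, 8:95, 9:146, 10:157, 11:61, 12:81, 13:48.
h = 152 is already in the table at j=4, so x = 4.
Check: 7^4 ≡ 152 (mod 173).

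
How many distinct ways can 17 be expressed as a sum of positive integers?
297

p(n) counts ways to write n as a sum of positive integers (order ignored).
Euler's pentagonal recurrence: p(k) = p(k-1) + p(k-2) - p(k-5) - p(k-7) + p(k-12) + p(k-15) - ... (offsets j(3j∓1)/2, signs ++--, p(0)=1, p(<0)=0).
DP table for k = 0..16: p(0)=1, p(1)=1, p(2)=2, p(3)=3, p(4)=5, p(5)=7, p(6)=11, p(7)=15, p(8)=22, p(9)=30, p(10)=42, p(11)=56, p(12)=77, p(13)=101, p(14)=135, p(15)=176, p(16)=231.
Final step: p(17) = p(16) + p(15) - p(12) - p(10) + p(5) + p(2)
= 231 + 176 - 77 - 42 + 7 + 2
= 297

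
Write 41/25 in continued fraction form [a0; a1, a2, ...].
[1; 1, 1, 1, 3, 2]

Euclidean algorithm steps:
41 = 1 × 25 + 16
25 = 1 × 16 + 9
16 = 1 × 9 + 7
9 = 1 × 7 + 2
7 = 3 × 2 + 1
2 = 2 × 1 + 0
Continued fraction: [1; 1, 1, 1, 3, 2]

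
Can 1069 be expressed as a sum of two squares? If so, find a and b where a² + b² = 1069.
13² + 30² (a=13, b=30)

Factorization: 1069 = 1069
By Fermat: n is sum of two squares iff every prime p ≡ 3 (mod 4) appears to even power.
All primes ≡ 3 (mod 4) appear to even power.
Search a = 0, 1, 2, … for 1069 - a² a perfect square: first hit at a = 13: 1069 - 169 = 900 = 30².
1069 = 13² + 30² = 169 + 900 ✓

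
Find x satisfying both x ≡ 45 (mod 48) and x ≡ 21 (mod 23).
573

Using Chinese Remainder Theorem:
M = 48 × 23 = 1104
M1 = 23, M2 = 48
y1 = 23^(-1) mod 48 = 23
y2 = 48^(-1) mod 23 = 12
x = (45×23×23 + 21×48×12) mod 1104 = 573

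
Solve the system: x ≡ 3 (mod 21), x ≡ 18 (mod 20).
318

Using Chinese Remainder Theorem:
M = 21 × 20 = 420
M1 = 20, M2 = 21
y1 = 20^(-1) mod 21 = 20
y2 = 21^(-1) mod 20 = 1
x = (3×20×20 + 18×21×1) mod 420 = 318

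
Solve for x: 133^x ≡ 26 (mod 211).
65

Baby-step giant-step with step n = ⌈√211⌉ = 15.
Baby steps 133^j mod 211 (j:value) for j=0..14: 0:1, 1:133, 2:176, 3:198, 4:170, 5:33, 6:169, 7:111, 8:204, 9:124, 10:34, 11:91, 12:76, 13:191, 14:83.
Giant-step multiplier: 133^(-15) ≡ 133^(210-15) = 133^195 ≡ 63 (mod 211).
Giant steps γ_i = 26·63^i mod 211: γ_0=26, γ_1=161, γ_2=15, γ_3=101, γ_4=33 (in table at j=5).
x = i·n + j = 4·15 + 5 = 65.
Check: 133^65 ≡ 26 (mod 211).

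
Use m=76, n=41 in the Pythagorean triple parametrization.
(4095, 6232, 7457)

Euclid's formula: a = m² - n², b = 2mn, c = m² + n²
m = 76, n = 41
a = 76² - 41² = 5776 - 1681 = 4095
b = 2 × 76 × 41 = 6232
c = 76² + 41² = 5776 + 1681 = 7457
Verification: 4095² + 6232² = 16769025 + 38837824 = 55606849 = 7457² ✓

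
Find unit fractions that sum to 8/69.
1/9 + 1/207

Greedy algorithm:
8/69: ceiling(69/8) = 9, use 1/9
1/207: ceiling(207/1) = 207, use 1/207
Result: 8/69 = 1/9 + 1/207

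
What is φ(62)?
30

62 = 2 × 31
φ(n) = n × ∏(1 - 1/p) for each prime p dividing n
φ(62) = 62 × (1 - 1/2) × (1 - 1/31) = 30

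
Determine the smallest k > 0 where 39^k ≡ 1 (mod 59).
58

59 is prime, so ord(39) divides φ(59) = 58.
Divisors of 58: 1, 2, 29, 58.
Repeated squaring: 39^1 ≡ 39, 39^2 ≡ 46, 39^4 ≡ 51, 39^8 ≡ 5, 39^16 ≡ 25, 39^32 ≡ 35 (mod 59).
Test 39^d mod 59 for each divisor d in increasing order:
39^1 ≡ 39
39^2 ≡ 46
39^29 = 39^16·39^8·39^4·39^1 ≡ 58
39^58 = 39^32·39^16·39^8·39^2 ≡ 1  ← first divisor giving 1
The order is 58.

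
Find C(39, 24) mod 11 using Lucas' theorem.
1

Using Lucas' theorem:
Write n=39 and k=24 in base 11:
n in base 11: [3, 6]
k in base 11: [2, 2]
C(39,24) mod 11 = ∏ C(n_i, k_i) mod 11
Digit binomials (mod 11): C(3,2) = 3; C(6,2) = 15 ≡ 4
Product: 3 × 4 = 12 ≡ 1 (mod 11)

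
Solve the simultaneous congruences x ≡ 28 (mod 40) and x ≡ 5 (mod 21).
68

Using Chinese Remainder Theorem:
M = 40 × 21 = 840
M1 = 21, M2 = 40
y1 = 21^(-1) mod 40 = 21
y2 = 40^(-1) mod 21 = 10
x = (28×21×21 + 5×40×10) mod 840 = 68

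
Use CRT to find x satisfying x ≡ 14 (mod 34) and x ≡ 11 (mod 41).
626

Using Chinese Remainder Theorem:
M = 34 × 41 = 1394
M1 = 41, M2 = 34
y1 = 41^(-1) mod 34 = 5
y2 = 34^(-1) mod 41 = 35
x = (14×41×5 + 11×34×35) mod 1394 = 626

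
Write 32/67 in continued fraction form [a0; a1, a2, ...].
[0; 2, 10, 1, 2]

Euclidean algorithm steps:
32 = 0 × 67 + 32
67 = 2 × 32 + 3
32 = 10 × 3 + 2
3 = 1 × 2 + 1
2 = 2 × 1 + 0
Continued fraction: [0; 2, 10, 1, 2]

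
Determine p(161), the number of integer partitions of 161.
118159068427

p(n) counts ways to write n as a sum of positive integers (order ignored).
Euler's pentagonal recurrence: p(k) = p(k-1) + p(k-2) - p(k-5) - p(k-7) + p(k-12) + p(k-15) - ... (offsets j(3j∓1)/2, signs ++--, p(0)=1, p(<0)=0).
DP table for k = 0..160: p(0)=1, p(1)=1, p(2)=2, p(3)=3, p(4)=5, p(5)=7, p(6)=11, p(7)=15, p(8)=22, p(9)=30, p(10)=42, p(11)=56, p(12)=77, p(13)=101, p(14)=135, p(15)=176, p(16)=231, p(17)=297, p(18)=385, p(19)=490, p(20)=627, p(21)=792, p(22)=1002, p(23)=1255, p(24)=1575, p(25)=1958, p(26)=2436, p(27)=3010, p(28)=3718, p(29)=4565, p(30)=5604, p(31)=6842, p(32)=8349, p(33)=10143, p(34)=12310, p(35)=14883, p(36)=17977, p(37)=21637, p(38)=26015, p(39)=31185, p(40)=37338, p(41)=44583, p(42)=53174, p(43)=63261, p(44)=75175, p(45)=89134, p(46)=105558, p(47)=124754, p(48)=147273, p(49)=173525, p(50)=204226, p(51)=239943, p(52)=281589, p(53)=329931, p(54)=386155, p(55)=451276, p(56)=526823, p(57)=614154, p(58)=715220, p(59)=831820, p(60)=966467, p(61)=1121505, p(62)=1300156, p(63)=1505499, p(64)=1741630, p(65)=2012558, p(66)=2323520, p(67)=2679689, p(68)=3087735, p(69)=3554345, p(70)=4087968, p(71)=4697205, p(72)=5392783, p(73)=6185689, p(74)=7089500, p(75)=8118264, p(76)=9289091, p(77)=10619863, p(78)=12132164, p(79)=13848650, p(80)=15796476, p(81)=18004327, p(82)=20506255, p(83)=23338469, p(84)=26543660, p(85)=30167357, p(86)=34262962, p(87)=38887673, p(88)=44108109, p(89)=49995925, p(90)=56634173, p(91)=64112359, p(92)=72533807, p(93)=82010177, p(94)=92669720, p(95)=104651419, p(96)=118114304, p(97)=133230930, p(98)=150198136, p(99)=169229875, p(100)=190569292, p(101)=214481126, p(102)=241265379, p(103)=271248950, p(104)=304801365, p(105)=342325709, p(106)=384276336, p(107)=431149389, p(108)=483502844, p(109)=541946240, p(110)=607163746, p(111)=679903203, p(112)=761002156, p(113)=851376628, p(114)=952050665, p(115)=1064144451, p(116)=1188908248, p(117)=1327710076, p(118)=1482074143, p(119)=1653668665, p(120)=1844349560, p(121)=2056148051, p(122)=2291320912, p(123)=2552338241, p(124)=2841940500, p(125)=3163127352, p(126)=3519222692, p(127)=3913864295, p(128)=4351078600, p(129)=4835271870, p(130)=5371315400, p(131)=5964539504, p(132)=6620830889, p(133)=7346629512, p(134)=8149040695, p(135)=9035836076, p(136)=10015581680, p(137)=11097645016, p(138)=12292341831, p(139)=13610949895, p(140)=15065878135, p(141)=16670689208, p(142)=18440293320, p(143)=20390982757, p(144)=22540654445, p(145)=24908858009, p(146)=27517052599, p(147)=30388671978, p(148)=33549419497, p(149)=37027355200, p(150)=40853235313, p(151)=45060624582, p(152)=49686288421, p(153)=54770336324, p(154)=60356673280, p(155)=66493182097, p(156)=73232243759, p(157)=80630964769, p(158)=88751778802, p(159)=97662728555, p(160)=107438159466.
Final step: p(161) = p(160) + p(159) - p(156) - p(154) + p(149) + p(146) - p(139) - p(135) + p(126) + p(121) - p(110) - p(104) + p(91) + p(84) - p(69) - p(61) + p(44) + p(35) - p(16) - p(6)
= 107438159466 + 97662728555 - 73232243759 - 60356673280 + 37027355200 + 27517052599 - 13610949895 - 9035836076 + 3519222692 + 2056148051 - 607163746 - 304801365 + 64112359 + 26543660 - 3554345 - 1121505 + 75175 + 14883 - 231 - 11
= 118159068427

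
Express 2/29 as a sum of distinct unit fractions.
1/15 + 1/435

Greedy algorithm:
2/29: ceiling(29/2) = 15, use 1/15
1/435: ceiling(435/1) = 435, use 1/435
Result: 2/29 = 1/15 + 1/435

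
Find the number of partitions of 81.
18004327

p(n) counts ways to write n as a sum of positive integers (order ignored).
Euler's pentagonal recurrence: p(k) = p(k-1) + p(k-2) - p(k-5) - p(k-7) + p(k-12) + p(k-15) - ... (offsets j(3j∓1)/2, signs ++--, p(0)=1, p(<0)=0).
DP table for k = 0..80: p(0)=1, p(1)=1, p(2)=2, p(3)=3, p(4)=5, p(5)=7, p(6)=11, p(7)=15, p(8)=22, p(9)=30, p(10)=42, p(11)=56, p(12)=77, p(13)=101, p(14)=135, p(15)=176, p(16)=231, p(17)=297, p(18)=385, p(19)=490, p(20)=627, p(21)=792, p(22)=1002, p(23)=1255, p(24)=1575, p(25)=1958, p(26)=2436, p(27)=3010, p(28)=3718, p(29)=4565, p(30)=5604, p(31)=6842, p(32)=8349, p(33)=10143, p(34)=12310, p(35)=14883, p(36)=17977, p(37)=21637, p(38)=26015, p(39)=31185, p(40)=37338, p(41)=44583, p(42)=53174, p(43)=63261, p(44)=75175, p(45)=89134, p(46)=105558, p(47)=124754, p(48)=147273, p(49)=173525, p(50)=204226, p(51)=239943, p(52)=281589, p(53)=329931, p(54)=386155, p(55)=451276, p(56)=526823, p(57)=614154, p(58)=715220, p(59)=831820, p(60)=966467, p(61)=1121505, p(62)=1300156, p(63)=1505499, p(64)=1741630, p(65)=2012558, p(66)=2323520, p(67)=2679689, p(68)=3087735, p(69)=3554345, p(70)=4087968, p(71)=4697205, p(72)=5392783, p(73)=6185689, p(74)=7089500, p(75)=8118264, p(76)=9289091, p(77)=10619863, p(78)=12132164, p(79)=13848650, p(80)=15796476.
Final step: p(81) = p(80) + p(79) - p(76) - p(74) + p(69) + p(66) - p(59) - p(55) + p(46) + p(41) - p(30) - p(24) + p(11) + p(4)
= 15796476 + 13848650 - 9289091 - 7089500 + 3554345 + 2323520 - 831820 - 451276 + 105558 + 44583 - 5604 - 1575 + 56 + 5
= 18004327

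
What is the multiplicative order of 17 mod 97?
96

97 is prime, so ord(17) divides φ(97) = 96.
Divisors of 96: 1, 2, 3, 4, 6, 8, 12, 16, 24, 32, 48, 96.
Repeated squaring: 17^1 ≡ 17, 17^2 ≡ 95, 17^4 ≡ 4, 17^8 ≡ 16, 17^16 ≡ 62, 17^32 ≡ 61, 17^64 ≡ 35 (mod 97).
Test 17^d mod 97 for each divisor d in increasing order:
17^1 ≡ 17
17^2 ≡ 95
17^3 = 17^2·17^1 ≡ 63
17^4 ≡ 4
17^6 = 17^4·17^2 ≡ 89
17^8 ≡ 16
17^12 = 17^8·17^4 ≡ 64
17^16 ≡ 62
17^24 = 17^16·17^8 ≡ 22
17^32 ≡ 61
17^48 = 17^32·17^16 ≡ 96
17^96 = 17^64·17^32 ≡ 1  ← first divisor giving 1
The order is 96.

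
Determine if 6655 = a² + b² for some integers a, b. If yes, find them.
Not possible

Factorization: 6655 = 5 × 11^3
By Fermat: n is sum of two squares iff every prime p ≡ 3 (mod 4) appears to even power.
Prime(s) ≡ 3 (mod 4) with odd exponent: [(11, 3)]
Therefore 6655 cannot be expressed as a² + b².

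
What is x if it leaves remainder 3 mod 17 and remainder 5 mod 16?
37

Using Chinese Remainder Theorem:
M = 17 × 16 = 272
M1 = 16, M2 = 17
y1 = 16^(-1) mod 17 = 16
y2 = 17^(-1) mod 16 = 1
x = (3×16×16 + 5×17×1) mod 272 = 37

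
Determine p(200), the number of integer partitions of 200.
3972999029388

p(n) counts ways to write n as a sum of positive integers (order ignored).
Euler's pentagonal recurrence: p(k) = p(k-1) + p(k-2) - p(k-5) - p(k-7) + p(k-12) + p(k-15) - ... (offsets j(3j∓1)/2, signs ++--, p(0)=1, p(<0)=0).
DP table for k = 0..199: p(0)=1, p(1)=1, p(2)=2, p(3)=3, p(4)=5, p(5)=7, p(6)=11, p(7)=15, p(8)=22, p(9)=30, p(10)=42, p(11)=56, p(12)=77, p(13)=101, p(14)=135, p(15)=176, p(16)=231, p(17)=297, p(18)=385, p(19)=490, p(20)=627, p(21)=792, p(22)=1002, p(23)=1255, p(24)=1575, p(25)=1958, p(26)=2436, p(27)=3010, p(28)=3718, p(29)=4565, p(30)=5604, p(31)=6842, p(32)=8349, p(33)=10143, p(34)=12310, p(35)=14883, p(36)=17977, p(37)=21637, p(38)=26015, p(39)=31185, p(40)=37338, p(41)=44583, p(42)=53174, p(43)=63261, p(44)=75175, p(45)=89134, p(46)=105558, p(47)=124754, p(48)=147273, p(49)=173525, p(50)=204226, p(51)=239943, p(52)=281589, p(53)=329931, p(54)=386155, p(55)=451276, p(56)=526823, p(57)=614154, p(58)=715220, p(59)=831820, p(60)=966467, p(61)=1121505, p(62)=1300156, p(63)=1505499, p(64)=1741630, p(65)=2012558, p(66)=2323520, p(67)=2679689, p(68)=3087735, p(69)=3554345, p(70)=4087968, p(71)=4697205, p(72)=5392783, p(73)=6185689, p(74)=7089500, p(75)=8118264, p(76)=9289091, p(77)=10619863, p(78)=12132164, p(79)=13848650, p(80)=15796476, p(81)=18004327, p(82)=20506255, p(83)=23338469, p(84)=26543660, p(85)=30167357, p(86)=34262962, p(87)=38887673, p(88)=44108109, p(89)=49995925, p(90)=56634173, p(91)=64112359, p(92)=72533807, p(93)=82010177, p(94)=92669720, p(95)=104651419, p(96)=118114304, p(97)=133230930, p(98)=150198136, p(99)=169229875, p(100)=190569292, p(101)=214481126, p(102)=241265379, p(103)=271248950, p(104)=304801365, p(105)=342325709, p(106)=384276336, p(107)=431149389, p(108)=483502844, p(109)=541946240, p(110)=607163746, p(111)=679903203, p(112)=761002156, p(113)=851376628, p(114)=952050665, p(115)=1064144451, p(116)=1188908248, p(117)=1327710076, p(118)=1482074143, p(119)=1653668665, p(120)=1844349560, p(121)=2056148051, p(122)=2291320912, p(123)=2552338241, p(124)=2841940500, p(125)=3163127352, p(126)=3519222692, p(127)=3913864295, p(128)=4351078600, p(129)=4835271870, p(130)=5371315400, p(131)=5964539504, p(132)=6620830889, p(133)=7346629512, p(134)=8149040695, p(135)=9035836076, p(136)=10015581680, p(137)=11097645016, p(138)=12292341831, p(139)=13610949895, p(140)=15065878135, p(141)=16670689208, p(142)=18440293320, p(143)=20390982757, p(144)=22540654445, p(145)=24908858009, p(146)=27517052599, p(147)=30388671978, p(148)=33549419497, p(149)=37027355200, p(150)=40853235313, p(151)=45060624582, p(152)=49686288421, p(153)=54770336324, p(154)=60356673280, p(155)=66493182097, p(156)=73232243759, p(157)=80630964769, p(158)=88751778802, p(159)=97662728555, p(160)=107438159466, p(161)=118159068427, p(162)=129913904637, p(163)=142798995930, p(164)=156919475295, p(165)=172389800255, p(166)=189334822579, p(167)=207890420102, p(168)=228204732751, p(169)=250438925115, p(170)=274768617130, p(171)=301384802048, p(172)=330495499613, p(173)=362326859895, p(174)=397125074750, p(175)=435157697830, p(176)=476715857290, p(177)=522115831195, p(178)=571701605655, p(179)=625846753120, p(180)=684957390936, p(181)=749474411781, p(182)=819876908323, p(183)=896684817527, p(184)=980462880430, p(185)=1071823774337, p(186)=1171432692373, p(187)=1280011042268, p(188)=1398341745571, p(189)=1527273599625, p(190)=1667727404093, p(191)=1820701100652, p(192)=1987276856363, p(193)=2168627105469, p(194)=2366022741845, p(195)=2580840212973, p(196)=2814570987591, p(197)=3068829878530, p(198)=3345365983698, p(199)=3646072432125.
Final step: p(200) = p(199) + p(198) - p(195) - p(193) + p(188) + p(185) - p(178) - p(174) + p(165) + p(160) - p(149) - p(143) + p(130) + p(123) - p(108) - p(100) + p(83) + p(74) - p(55) - p(45) + p(24) + p(13)
= 3646072432125 + 3345365983698 - 2580840212973 - 2168627105469 + 1398341745571 + 1071823774337 - 571701605655 - 397125074750 + 172389800255 + 107438159466 - 37027355200 - 20390982757 + 5371315400 + 2552338241 - 483502844 - 190569292 + 23338469 + 7089500 - 451276 - 89134 + 1575 + 101
= 3972999029388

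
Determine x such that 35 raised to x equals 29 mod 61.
25

Baby-step giant-step with step n = ⌈√61⌉ = 8.
Baby steps 35^j mod 61 (j:value) for j=0..7: 0:1, 1:35, 2:5, 3:53, 4:25, 5:21, 6:3, 7:44.
Giant-step multiplier: 35^(-8) ≡ 35^(60-8) = 35^52 ≡ 57 (mod 61).
Giant steps γ_i = 29·57^i mod 61: γ_0=29, γ_1=6, γ_2=37, γ_3=35 (in table at j=1).
x = i·n + j = 3·8 + 1 = 25.
Check: 35^25 ≡ 29 (mod 61).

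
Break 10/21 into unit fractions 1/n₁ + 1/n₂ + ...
1/3 + 1/7

Greedy algorithm:
10/21: ceiling(21/10) = 3, use 1/3
1/7: ceiling(7/1) = 7, use 1/7
Result: 10/21 = 1/3 + 1/7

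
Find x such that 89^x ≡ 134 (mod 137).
73

Baby-step giant-step with step n = ⌈√137⌉ = 12.
Baby steps 89^j mod 137 (j:value) for j=0..11: 0:1, 1:89, 2:112, 3:104, 4:77, 5:3, 6:130, 7:62, 8:38, 9:94, 10:9, 11:116.
Giant-step multiplier: 89^(-12) ≡ 89^(136-12) = 89^124 ≡ 14 (mod 137).
Giant steps γ_i = 134·14^i mod 137: γ_0=134, γ_1=95, γ_2=97, γ_3=125, γ_4=106, γ_5=114, γ_6=89 (in table at j=1).
x = i·n + j = 6·12 + 1 = 73.
Check: 89^73 ≡ 134 (mod 137).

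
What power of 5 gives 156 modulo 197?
64

Baby-step giant-step with step n = ⌈√197⌉ = 15.
Baby steps 5^j mod 197 (j:value) for j=0..14: 0:1, 1:5, 2:25, 3:125, 4:34, 5:170, 6:62, 7:113, 8:171, 9:67, 10:138, 11:99, 12:101, 13:111, 14:161.
Giant-step multiplier: 5^(-15) ≡ 5^(196-15) = 5^181 ≡ 58 (mod 197).
Giant steps γ_i = 156·58^i mod 197: γ_0=156, γ_1=183, γ_2=173, γ_3=184, γ_4=34 (in table at j=4).
x = i·n + j = 4·15 + 4 = 64.
Check: 5^64 ≡ 156 (mod 197).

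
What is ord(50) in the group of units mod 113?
56

113 is prime, so ord(50) divides φ(113) = 112.
Divisors of 112: 1, 2, 4, 7, 8, 14, 16, 28, 56, 112.
Repeated squaring: 50^1 ≡ 50, 50^2 ≡ 14, 50^4 ≡ 83, 50^8 ≡ 109, 50^16 ≡ 16, 50^32 ≡ 30, 50^64 ≡ 109 (mod 113).
Test 50^d mod 113 for each divisor d in increasing order:
50^1 ≡ 50
50^2 ≡ 14
50^4 ≡ 83
50^7 = 50^4·50^2·50^1 ≡ 18
50^8 ≡ 109
50^14 = 50^8·50^4·50^2 ≡ 98
50^16 ≡ 16
50^28 = 50^16·50^8·50^4 ≡ 112
50^56 = 50^32·50^16·50^8 ≡ 1  ← first divisor giving 1
The order is 56.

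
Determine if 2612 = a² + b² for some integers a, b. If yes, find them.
26² + 44² (a=26, b=44)

Factorization: 2612 = 2^2 × 653
By Fermat: n is sum of two squares iff every prime p ≡ 3 (mod 4) appears to even power.
All primes ≡ 3 (mod 4) appear to even power.
Search a = 0, 1, 2, … for 2612 - a² a perfect square: first hit at a = 26: 2612 - 676 = 1936 = 44².
2612 = 26² + 44² = 676 + 1936 ✓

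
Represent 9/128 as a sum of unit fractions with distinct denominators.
1/15 + 1/275 + 1/105600

Greedy algorithm:
9/128: ceiling(128/9) = 15, use 1/15
7/1920: ceiling(1920/7) = 275, use 1/275
1/105600: ceiling(105600/1) = 105600, use 1/105600
Result: 9/128 = 1/15 + 1/275 + 1/105600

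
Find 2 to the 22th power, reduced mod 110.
4

Repeated squaring. Binary of 22 = 10110.
2^1 ≡ 2 (mod 110); 2^2 ≡ 4 (mod 110); 2^4 ≡ 16 (mod 110); 2^8 ≡ 36 (mod 110); 2^16 ≡ 86 (mod 110)
2^22 = 2^2 × 2^4 × 2^16 ≡ 4 (mod 110)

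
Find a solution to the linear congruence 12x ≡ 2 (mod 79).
x ≡ 66 (mod 79)

gcd(12, 79) = 1, which divides 2, so solutions exist.
Find 12^(-1) mod 79 by the extended Euclidean algorithm:
79 = 6 × 12 + 7  ⟹  7 = (1)·79 + (-6)·12
12 = 1 × 7 + 5  ⟹  5 = (-1)·79 + (7)·12
7 = 1 × 5 + 2  ⟹  2 = (2)·79 + (-13)·12
5 = 2 × 2 + 1  ⟹  1 = (-5)·79 + (33)·12
So (33)·12 ≡ 1 (mod 79), i.e. 12^(-1) ≡ 33 (mod 79).
x ≡ 33 × 2 = 66 ≡ 66 (mod 79).
Check: 12 × 66 = 792 ≡ 2 (mod 79).
Unique solution: x ≡ 66 (mod 79)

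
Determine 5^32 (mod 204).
1

Repeated squaring. Binary of 32 = 100000.
5^1 ≡ 5 (mod 204); 5^2 ≡ 25 (mod 204); 5^4 ≡ 13 (mod 204); 5^8 ≡ 169 (mod 204); 5^16 ≡ 1 (mod 204); 5^32 ≡ 1 (mod 204)
5^32 = 5^32 ≡ 1 (mod 204)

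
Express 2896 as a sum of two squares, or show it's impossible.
36² + 40² (a=36, b=40)

Factorization: 2896 = 2^4 × 181
By Fermat: n is sum of two squares iff every prime p ≡ 3 (mod 4) appears to even power.
All primes ≡ 3 (mod 4) appear to even power.
Search a = 0, 1, 2, … for 2896 - a² a perfect square: first hit at a = 36: 2896 - 1296 = 1600 = 40².
2896 = 36² + 40² = 1296 + 1600 ✓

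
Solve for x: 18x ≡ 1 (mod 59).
23

gcd(18, 59) = 1, so the inverse exists.
Extended Euclidean algorithm on (59, 18):
59 = 3 × 18 + 5  ⟹  5 = (1)·59 + (-3)·18
18 = 3 × 5 + 3  ⟹  3 = (-3)·59 + (10)·18
5 = 1 × 3 + 2  ⟹  2 = (4)·59 + (-13)·18
3 = 1 × 2 + 1  ⟹  1 = (-7)·59 + (23)·18
So (23)·18 ≡ 1 (mod 59), i.e. 18^(-1) ≡ 23 (mod 59).
Check: 18 × 23 = 414 ≡ 1 (mod 59)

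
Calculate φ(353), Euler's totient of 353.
352

353 = 353
φ(n) = n × ∏(1 - 1/p) for each prime p dividing n
φ(353) = 353 × (1 - 1/353) = 352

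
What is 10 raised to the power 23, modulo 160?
0

Repeated squaring. Binary of 23 = 10111.
10^1 ≡ 10 (mod 160); 10^2 ≡ 100 (mod 160); 10^4 ≡ 80 (mod 160); 10^8 ≡ 0 (mod 160); 10^16 ≡ 0 (mod 160)
10^23 = 10^1 × 10^2 × 10^4 × 10^16 ≡ 0 (mod 160)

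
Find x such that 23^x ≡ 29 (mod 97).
65

Baby-step giant-step with step n = ⌈√97⌉ = 10.
Baby steps 23^j mod 97 (j:value) for j=0..9: 0:1, 1:23, 2:44, 3:42, 4:93, 5:5, 6:18, 7:26, 8:16, 9:77.
Giant-step multiplier: 23^(-10) ≡ 23^(96-10) = 23^86 ≡ 66 (mod 97).
Giant steps γ_i = 29·66^i mod 97: γ_0=29, γ_1=71, γ_2=30, γ_3=40, γ_4=21, γ_5=28, γ_6=5 (in table at j=5).
x = i·n + j = 6·10 + 5 = 65.
Check: 23^65 ≡ 29 (mod 97).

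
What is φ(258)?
84

258 = 2 × 3 × 43
φ(n) = n × ∏(1 - 1/p) for each prime p dividing n
φ(258) = 258 × (1 - 1/2) × (1 - 1/3) × (1 - 1/43) = 84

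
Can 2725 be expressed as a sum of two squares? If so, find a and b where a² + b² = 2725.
15² + 50² (a=15, b=50)

Factorization: 2725 = 5^2 × 109
By Fermat: n is sum of two squares iff every prime p ≡ 3 (mod 4) appears to even power.
All primes ≡ 3 (mod 4) appear to even power.
Search a = 0, 1, 2, … for 2725 - a² a perfect square: first hit at a = 15: 2725 - 225 = 2500 = 50².
2725 = 15² + 50² = 225 + 2500 ✓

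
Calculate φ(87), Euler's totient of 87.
56

87 = 3 × 29
φ(n) = n × ∏(1 - 1/p) for each prime p dividing n
φ(87) = 87 × (1 - 1/3) × (1 - 1/29) = 56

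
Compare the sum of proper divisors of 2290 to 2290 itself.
deficient

Proper divisors of 2290: sum = 1 + 2 + 5 + 10 + 229 + 458 + 1145 = 1850
Since 1850 < 2290, 2290 is deficient.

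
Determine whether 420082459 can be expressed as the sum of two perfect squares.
Not possible

Factorization: 420082459 = 97 × 163^3
By Fermat: n is sum of two squares iff every prime p ≡ 3 (mod 4) appears to even power.
Prime(s) ≡ 3 (mod 4) with odd exponent: [(163, 3)]
Therefore 420082459 cannot be expressed as a² + b².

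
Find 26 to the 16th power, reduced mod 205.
201

Repeated squaring. Binary of 16 = 10000.
26^1 ≡ 26 (mod 205); 26^2 ≡ 61 (mod 205); 26^4 ≡ 31 (mod 205); 26^8 ≡ 141 (mod 205); 26^16 ≡ 201 (mod 205)
26^16 = 26^16 ≡ 201 (mod 205)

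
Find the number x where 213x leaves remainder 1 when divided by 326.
75

gcd(213, 326) = 1, so the inverse exists.
Extended Euclidean algorithm on (326, 213):
326 = 1 × 213 + 113  ⟹  113 = (1)·326 + (-1)·213
213 = 1 × 113 + 100  ⟹  100 = (-1)·326 + (2)·213
113 = 1 × 100 + 13  ⟹  13 = (2)·326 + (-3)·213
100 = 7 × 13 + 9  ⟹  9 = (-15)·326 + (23)·213
13 = 1 × 9 + 4  ⟹  4 = (17)·326 + (-26)·213
9 = 2 × 4 + 1  ⟹  1 = (-49)·326 + (75)·213
So (75)·213 ≡ 1 (mod 326), i.e. 213^(-1) ≡ 75 (mod 326).
Check: 213 × 75 = 15975 ≡ 1 (mod 326)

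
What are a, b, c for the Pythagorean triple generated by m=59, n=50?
(981, 5900, 5981)

Euclid's formula: a = m² - n², b = 2mn, c = m² + n²
m = 59, n = 50
a = 59² - 50² = 3481 - 2500 = 981
b = 2 × 59 × 50 = 5900
c = 59² + 50² = 3481 + 2500 = 5981
Verification: 981² + 5900² = 962361 + 34810000 = 35772361 = 5981² ✓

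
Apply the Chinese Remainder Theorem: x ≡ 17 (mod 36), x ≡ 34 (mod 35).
629

Using Chinese Remainder Theorem:
M = 36 × 35 = 1260
M1 = 35, M2 = 36
y1 = 35^(-1) mod 36 = 35
y2 = 36^(-1) mod 35 = 1
x = (17×35×35 + 34×36×1) mod 1260 = 629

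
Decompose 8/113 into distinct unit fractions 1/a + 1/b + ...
1/15 + 1/243 + 1/68648 + 1/9425027160

Greedy algorithm:
8/113: ceiling(113/8) = 15, use 1/15
7/1695: ceiling(1695/7) = 243, use 1/243
2/137295: ceiling(137295/2) = 68648, use 1/68648
1/9425027160: ceiling(9425027160/1) = 9425027160, use 1/9425027160
Result: 8/113 = 1/15 + 1/243 + 1/68648 + 1/9425027160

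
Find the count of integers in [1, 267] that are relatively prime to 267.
176

267 = 3 × 89
φ(n) = n × ∏(1 - 1/p) for each prime p dividing n
φ(267) = 267 × (1 - 1/3) × (1 - 1/89) = 176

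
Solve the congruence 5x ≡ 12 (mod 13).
x ≡ 5 (mod 13)

gcd(5, 13) = 1, which divides 12, so solutions exist.
Find 5^(-1) mod 13 by the extended Euclidean algorithm:
13 = 2 × 5 + 3  ⟹  3 = (1)·13 + (-2)·5
5 = 1 × 3 + 2  ⟹  2 = (-1)·13 + (3)·5
3 = 1 × 2 + 1  ⟹  1 = (2)·13 + (-5)·5
So (-5)·5 ≡ 1 (mod 13), i.e. 5^(-1) ≡ -5 ≡ 8 (mod 13).
x ≡ 8 × 12 = 96 ≡ 5 (mod 13).
Check: 5 × 5 = 25 ≡ 12 (mod 13).
Unique solution: x ≡ 5 (mod 13)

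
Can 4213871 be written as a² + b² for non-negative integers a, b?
Not possible

Factorization: 4213871 = 43^3 × 53
By Fermat: n is sum of two squares iff every prime p ≡ 3 (mod 4) appears to even power.
Prime(s) ≡ 3 (mod 4) with odd exponent: [(43, 3)]
Therefore 4213871 cannot be expressed as a² + b².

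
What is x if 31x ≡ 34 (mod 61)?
x ≡ 7 (mod 61)

gcd(31, 61) = 1, which divides 34, so solutions exist.
Find 31^(-1) mod 61 by the extended Euclidean algorithm:
61 = 1 × 31 + 30  ⟹  30 = (1)·61 + (-1)·31
31 = 1 × 30 + 1  ⟹  1 = (-1)·61 + (2)·31
So (2)·31 ≡ 1 (mod 61), i.e. 31^(-1) ≡ 2 (mod 61).
x ≡ 2 × 34 = 68 ≡ 7 (mod 61).
Check: 31 × 7 = 217 ≡ 34 (mod 61).
Unique solution: x ≡ 7 (mod 61)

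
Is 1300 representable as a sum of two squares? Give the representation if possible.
2² + 36² (a=2, b=36)

Factorization: 1300 = 2^2 × 5^2 × 13
By Fermat: n is sum of two squares iff every prime p ≡ 3 (mod 4) appears to even power.
All primes ≡ 3 (mod 4) appear to even power.
Search a = 0, 1, 2, … for 1300 - a² a perfect square: first hit at a = 2: 1300 - 4 = 1296 = 36².
1300 = 2² + 36² = 4 + 1296 ✓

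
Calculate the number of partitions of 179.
625846753120

p(n) counts ways to write n as a sum of positive integers (order ignored).
Euler's pentagonal recurrence: p(k) = p(k-1) + p(k-2) - p(k-5) - p(k-7) + p(k-12) + p(k-15) - ... (offsets j(3j∓1)/2, signs ++--, p(0)=1, p(<0)=0).
DP table for k = 0..178: p(0)=1, p(1)=1, p(2)=2, p(3)=3, p(4)=5, p(5)=7, p(6)=11, p(7)=15, p(8)=22, p(9)=30, p(10)=42, p(11)=56, p(12)=77, p(13)=101, p(14)=135, p(15)=176, p(16)=231, p(17)=297, p(18)=385, p(19)=490, p(20)=627, p(21)=792, p(22)=1002, p(23)=1255, p(24)=1575, p(25)=1958, p(26)=2436, p(27)=3010, p(28)=3718, p(29)=4565, p(30)=5604, p(31)=6842, p(32)=8349, p(33)=10143, p(34)=12310, p(35)=14883, p(36)=17977, p(37)=21637, p(38)=26015, p(39)=31185, p(40)=37338, p(41)=44583, p(42)=53174, p(43)=63261, p(44)=75175, p(45)=89134, p(46)=105558, p(47)=124754, p(48)=147273, p(49)=173525, p(50)=204226, p(51)=239943, p(52)=281589, p(53)=329931, p(54)=386155, p(55)=451276, p(56)=526823, p(57)=614154, p(58)=715220, p(59)=831820, p(60)=966467, p(61)=1121505, p(62)=1300156, p(63)=1505499, p(64)=1741630, p(65)=2012558, p(66)=2323520, p(67)=2679689, p(68)=3087735, p(69)=3554345, p(70)=4087968, p(71)=4697205, p(72)=5392783, p(73)=6185689, p(74)=7089500, p(75)=8118264, p(76)=9289091, p(77)=10619863, p(78)=12132164, p(79)=13848650, p(80)=15796476, p(81)=18004327, p(82)=20506255, p(83)=23338469, p(84)=26543660, p(85)=30167357, p(86)=34262962, p(87)=38887673, p(88)=44108109, p(89)=49995925, p(90)=56634173, p(91)=64112359, p(92)=72533807, p(93)=82010177, p(94)=92669720, p(95)=104651419, p(96)=118114304, p(97)=133230930, p(98)=150198136, p(99)=169229875, p(100)=190569292, p(101)=214481126, p(102)=241265379, p(103)=271248950, p(104)=304801365, p(105)=342325709, p(106)=384276336, p(107)=431149389, p(108)=483502844, p(109)=541946240, p(110)=607163746, p(111)=679903203, p(112)=761002156, p(113)=851376628, p(114)=952050665, p(115)=1064144451, p(116)=1188908248, p(117)=1327710076, p(118)=1482074143, p(119)=1653668665, p(120)=1844349560, p(121)=2056148051, p(122)=2291320912, p(123)=2552338241, p(124)=2841940500, p(125)=3163127352, p(126)=3519222692, p(127)=3913864295, p(128)=4351078600, p(129)=4835271870, p(130)=5371315400, p(131)=5964539504, p(132)=6620830889, p(133)=7346629512, p(134)=8149040695, p(135)=9035836076, p(136)=10015581680, p(137)=11097645016, p(138)=12292341831, p(139)=13610949895, p(140)=15065878135, p(141)=16670689208, p(142)=18440293320, p(143)=20390982757, p(144)=22540654445, p(145)=24908858009, p(146)=27517052599, p(147)=30388671978, p(148)=33549419497, p(149)=37027355200, p(150)=40853235313, p(151)=45060624582, p(152)=49686288421, p(153)=54770336324, p(154)=60356673280, p(155)=66493182097, p(156)=73232243759, p(157)=80630964769, p(158)=88751778802, p(159)=97662728555, p(160)=107438159466, p(161)=118159068427, p(162)=129913904637, p(163)=142798995930, p(164)=156919475295, p(165)=172389800255, p(166)=189334822579, p(167)=207890420102, p(168)=228204732751, p(169)=250438925115, p(170)=274768617130, p(171)=301384802048, p(172)=330495499613, p(173)=362326859895, p(174)=397125074750, p(175)=435157697830, p(176)=476715857290, p(177)=522115831195, p(178)=571701605655.
Final step: p(179) = p(178) + p(177) - p(174) - p(172) + p(167) + p(164) - p(157) - p(153) + p(144) + p(139) - p(128) - p(122) + p(109) + p(102) - p(87) - p(79) + p(62) + p(53) - p(34) - p(24) + p(3)
= 571701605655 + 522115831195 - 397125074750 - 330495499613 + 207890420102 + 156919475295 - 80630964769 - 54770336324 + 22540654445 + 13610949895 - 4351078600 - 2291320912 + 541946240 + 241265379 - 38887673 - 13848650 + 1300156 + 329931 - 12310 - 1575 + 3
= 625846753120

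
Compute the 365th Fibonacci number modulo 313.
268

Matrix identity: Q^n = [[F_(n+1), F_n], [F_n, F_(n-1)]] with Q = [[1,1],[1,0]].
n = 365 = 101101101₂. Square-and-multiply, entries mod 313:
Q^1 = [[1,1],[1,0]]
Q^2 = (Q^1)² = [[2,1],[1,1]]
Q^5 = (Q^2)²·Q = [[8,5],[5,3]]
Q^11 = (Q^5)²·Q = [[144,89],[89,55]]
Q^22 = (Q^11)² = [[174,183],[183,304]]
Q^45 = (Q^22)²·Q = [[60,226],[226,147]]
Q^91 = (Q^45)²·Q = [[46,214],[214,145]]
Q^182 = (Q^91)² = [[23,184],[184,152]]
Q^365 = (Q^182)²·Q = [[229,268],[268,274]]
F_365 mod 313 = Q^365[0][1] = 268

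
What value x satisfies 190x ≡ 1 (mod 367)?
226

gcd(190, 367) = 1, so the inverse exists.
Extended Euclidean algorithm on (367, 190):
367 = 1 × 190 + 177  ⟹  177 = (1)·367 + (-1)·190
190 = 1 × 177 + 13  ⟹  13 = (-1)·367 + (2)·190
177 = 13 × 13 + 8  ⟹  8 = (14)·367 + (-27)·190
13 = 1 × 8 + 5  ⟹  5 = (-15)·367 + (29)·190
8 = 1 × 5 + 3  ⟹  3 = (29)·367 + (-56)·190
5 = 1 × 3 + 2  ⟹  2 = (-44)·367 + (85)·190
3 = 1 × 2 + 1  ⟹  1 = (73)·367 + (-141)·190
So (-141)·190 ≡ 1 (mod 367), i.e. 190^(-1) ≡ -141 ≡ 226 (mod 367).
Check: 190 × 226 = 42940 ≡ 1 (mod 367)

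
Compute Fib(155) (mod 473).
368

Matrix identity: Q^n = [[F_(n+1), F_n], [F_n, F_(n-1)]] with Q = [[1,1],[1,0]].
n = 155 = 10011011₂. Square-and-multiply, entries mod 473:
Q^1 = [[1,1],[1,0]]
Q^2 = (Q^1)² = [[2,1],[1,1]]
Q^4 = (Q^2)² = [[5,3],[3,2]]
Q^9 = (Q^4)²·Q = [[55,34],[34,21]]
Q^19 = (Q^9)²·Q = [[143,397],[397,219]]
Q^38 = (Q^19)² = [[210,395],[395,288]]
Q^77 = (Q^38)²·Q = [[461,46],[46,415]]
Q^155 = (Q^77)²·Q = [[459,368],[368,91]]
F_155 mod 473 = Q^155[0][1] = 368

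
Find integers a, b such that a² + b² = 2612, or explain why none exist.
26² + 44² (a=26, b=44)

Factorization: 2612 = 2^2 × 653
By Fermat: n is sum of two squares iff every prime p ≡ 3 (mod 4) appears to even power.
All primes ≡ 3 (mod 4) appear to even power.
Search a = 0, 1, 2, … for 2612 - a² a perfect square: first hit at a = 26: 2612 - 676 = 1936 = 44².
2612 = 26² + 44² = 676 + 1936 ✓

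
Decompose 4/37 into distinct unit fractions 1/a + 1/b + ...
1/10 + 1/124 + 1/22940

Greedy algorithm:
4/37: ceiling(37/4) = 10, use 1/10
3/370: ceiling(370/3) = 124, use 1/124
1/22940: ceiling(22940/1) = 22940, use 1/22940
Result: 4/37 = 1/10 + 1/124 + 1/22940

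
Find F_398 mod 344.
257

Matrix identity: Q^n = [[F_(n+1), F_n], [F_n, F_(n-1)]] with Q = [[1,1],[1,0]].
n = 398 = 110001110₂. Square-and-multiply, entries mod 344:
Q^1 = [[1,1],[1,0]]
Q^3 = (Q^1)²·Q = [[3,2],[2,1]]
Q^6 = (Q^3)² = [[13,8],[8,5]]
Q^12 = (Q^6)² = [[233,144],[144,89]]
Q^24 = (Q^12)² = [[33,272],[272,105]]
Q^49 = (Q^24)²·Q = [[121,81],[81,40]]
Q^99 = (Q^49)²·Q = [[187,218],[218,313]]
Q^199 = (Q^99)²·Q = [[229,277],[277,296]]
Q^398 = (Q^199)² = [[170,257],[257,257]]
F_398 mod 344 = Q^398[0][1] = 257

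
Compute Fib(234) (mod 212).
40

Matrix identity: Q^n = [[F_(n+1), F_n], [F_n, F_(n-1)]] with Q = [[1,1],[1,0]].
n = 234 = 11101010₂. Square-and-multiply, entries mod 212:
Q^1 = [[1,1],[1,0]]
Q^3 = (Q^1)²·Q = [[3,2],[2,1]]
Q^7 = (Q^3)²·Q = [[21,13],[13,8]]
Q^14 = (Q^7)² = [[186,165],[165,21]]
Q^29 = (Q^14)²·Q = [[152,129],[129,23]]
Q^58 = (Q^29)² = [[101,103],[103,210]]
Q^117 = (Q^58)²·Q = [[55,34],[34,21]]
Q^234 = (Q^117)² = [[153,40],[40,113]]
F_234 mod 212 = Q^234[0][1] = 40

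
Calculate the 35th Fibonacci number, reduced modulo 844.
13

Matrix identity: Q^n = [[F_(n+1), F_n], [F_n, F_(n-1)]] with Q = [[1,1],[1,0]].
n = 35 = 100011₂. Square-and-multiply, entries mod 844:
Q^1 = [[1,1],[1,0]]
Q^2 = (Q^1)² = [[2,1],[1,1]]
Q^4 = (Q^2)² = [[5,3],[3,2]]
Q^8 = (Q^4)² = [[34,21],[21,13]]
Q^17 = (Q^8)²·Q = [[52,753],[753,143]]
Q^35 = (Q^17)²·Q = [[836,13],[13,823]]
F_35 mod 844 = Q^35[0][1] = 13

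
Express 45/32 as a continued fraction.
[1; 2, 2, 6]

Euclidean algorithm steps:
45 = 1 × 32 + 13
32 = 2 × 13 + 6
13 = 2 × 6 + 1
6 = 6 × 1 + 0
Continued fraction: [1; 2, 2, 6]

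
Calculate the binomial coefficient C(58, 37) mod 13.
0

Using Lucas' theorem:
Write n=58 and k=37 in base 13:
n in base 13: [4, 6]
k in base 13: [2, 11]
C(58,37) mod 13 = ∏ C(n_i, k_i) mod 13
Digit binomials (mod 13): C(4,2) = 6; C(6,11) = 0 (k_i > n_i)
Product: 6 × 0 = 0 ≡ 0 (mod 13)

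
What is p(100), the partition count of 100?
190569292

p(n) counts ways to write n as a sum of positive integers (order ignored).
Euler's pentagonal recurrence: p(k) = p(k-1) + p(k-2) - p(k-5) - p(k-7) + p(k-12) + p(k-15) - ... (offsets j(3j∓1)/2, signs ++--, p(0)=1, p(<0)=0).
DP table for k = 0..99: p(0)=1, p(1)=1, p(2)=2, p(3)=3, p(4)=5, p(5)=7, p(6)=11, p(7)=15, p(8)=22, p(9)=30, p(10)=42, p(11)=56, p(12)=77, p(13)=101, p(14)=135, p(15)=176, p(16)=231, p(17)=297, p(18)=385, p(19)=490, p(20)=627, p(21)=792, p(22)=1002, p(23)=1255, p(24)=1575, p(25)=1958, p(26)=2436, p(27)=3010, p(28)=3718, p(29)=4565, p(30)=5604, p(31)=6842, p(32)=8349, p(33)=10143, p(34)=12310, p(35)=14883, p(36)=17977, p(37)=21637, p(38)=26015, p(39)=31185, p(40)=37338, p(41)=44583, p(42)=53174, p(43)=63261, p(44)=75175, p(45)=89134, p(46)=105558, p(47)=124754, p(48)=147273, p(49)=173525, p(50)=204226, p(51)=239943, p(52)=281589, p(53)=329931, p(54)=386155, p(55)=451276, p(56)=526823, p(57)=614154, p(58)=715220, p(59)=831820, p(60)=966467, p(61)=1121505, p(62)=1300156, p(63)=1505499, p(64)=1741630, p(65)=2012558, p(66)=2323520, p(67)=2679689, p(68)=3087735, p(69)=3554345, p(70)=4087968, p(71)=4697205, p(72)=5392783, p(73)=6185689, p(74)=7089500, p(75)=8118264, p(76)=9289091, p(77)=10619863, p(78)=12132164, p(79)=13848650, p(80)=15796476, p(81)=18004327, p(82)=20506255, p(83)=23338469, p(84)=26543660, p(85)=30167357, p(86)=34262962, p(87)=38887673, p(88)=44108109, p(89)=49995925, p(90)=56634173, p(91)=64112359, p(92)=72533807, p(93)=82010177, p(94)=92669720, p(95)=104651419, p(96)=118114304, p(97)=133230930, p(98)=150198136, p(99)=169229875.
Final step: p(100) = p(99) + p(98) - p(95) - p(93) + p(88) + p(85) - p(78) - p(74) + p(65) + p(60) - p(49) - p(43) + p(30) + p(23) - p(8) - p(0)
= 169229875 + 150198136 - 104651419 - 82010177 + 44108109 + 30167357 - 12132164 - 7089500 + 2012558 + 966467 - 173525 - 63261 + 5604 + 1255 - 22 - 1
= 190569292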